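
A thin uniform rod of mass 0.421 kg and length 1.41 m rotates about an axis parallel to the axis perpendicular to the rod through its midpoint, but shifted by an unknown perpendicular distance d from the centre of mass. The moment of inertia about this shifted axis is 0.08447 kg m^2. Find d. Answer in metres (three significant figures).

0.187

About the centre-of-mass axis, I_cm = (1/12)ML² = (1/12)(0.421)(1.41)² = 0.069749 kg m^2.
Parallel axis theorem: I = I_cm + Md², so Md² = 0.08447 − 0.069749 = 0.014721 kg m^2.
d = √(0.014721 / 0.421) = 0.18699 m.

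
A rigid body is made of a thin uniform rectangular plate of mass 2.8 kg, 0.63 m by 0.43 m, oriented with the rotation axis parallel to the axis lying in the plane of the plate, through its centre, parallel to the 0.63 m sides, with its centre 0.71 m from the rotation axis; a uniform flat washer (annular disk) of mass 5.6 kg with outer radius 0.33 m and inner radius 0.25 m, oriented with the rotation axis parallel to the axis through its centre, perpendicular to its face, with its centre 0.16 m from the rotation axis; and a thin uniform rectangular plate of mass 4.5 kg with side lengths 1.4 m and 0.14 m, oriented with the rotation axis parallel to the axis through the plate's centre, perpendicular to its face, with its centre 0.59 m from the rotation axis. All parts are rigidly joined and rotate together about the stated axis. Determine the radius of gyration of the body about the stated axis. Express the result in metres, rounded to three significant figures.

Rectangular plate: I_cm = (1/12)Mb² = (1/12)(2.8)(0.43)² = 0.043143 kg m²; centre at d = 0.71 m, so the parallel axis theorem gives I = 0.043143 + (2.8)(0.71)² = 1.4546 kg m².
Annular disk: I_cm = (1/2)M(R²+r²) = (1/2)(5.6)[(0.33)² + (0.25)²] = 0.47992 kg m²; centre at d = 0.16 m, so the parallel axis theorem gives I = 0.47992 + (5.6)(0.16)² = 0.62328 kg m².
Rectangular plate: I_cm = (1/12)M(a²+b²) = (1/12)(4.5)[(1.4)² + (0.14)²] = 0.74235 kg m²; centre at d = 0.59 m, so the parallel axis theorem gives I = 0.74235 + (4.5)(0.59)² = 2.3088 kg m².
Total I = 4.3867 kg m²; total mass M = 12.9 kg.
k = √(I/M) = √(4.3867/12.9) = 0.58314 m.

0.583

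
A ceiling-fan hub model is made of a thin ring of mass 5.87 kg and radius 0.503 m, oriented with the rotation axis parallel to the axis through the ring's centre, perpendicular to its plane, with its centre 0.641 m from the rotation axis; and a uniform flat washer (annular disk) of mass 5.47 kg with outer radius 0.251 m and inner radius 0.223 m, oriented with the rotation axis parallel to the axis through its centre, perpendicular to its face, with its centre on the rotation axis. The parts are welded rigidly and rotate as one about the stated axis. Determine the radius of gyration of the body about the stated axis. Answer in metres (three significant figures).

Thin ring: I_cm = MR² = (5.87)(0.503)² = 1.4852 kg·m²; centre at d = 0.641 m, so the parallel axis theorem gives I = 1.4852 + (5.87)(0.641)² = 3.897 kg·m².
Annular disk: I_cm = (1/2)M(R²+r²) = (1/2)(5.47)[(0.251)² + (0.223)²] = 0.30832 kg·m²; axis through the centre, so I = 0.30832 kg·m².
Total I = 4.2054 kg·m²; total mass M = 11.34 kg.
k = √(I/M) = √(4.2054/11.34) = 0.60897 m.

0.609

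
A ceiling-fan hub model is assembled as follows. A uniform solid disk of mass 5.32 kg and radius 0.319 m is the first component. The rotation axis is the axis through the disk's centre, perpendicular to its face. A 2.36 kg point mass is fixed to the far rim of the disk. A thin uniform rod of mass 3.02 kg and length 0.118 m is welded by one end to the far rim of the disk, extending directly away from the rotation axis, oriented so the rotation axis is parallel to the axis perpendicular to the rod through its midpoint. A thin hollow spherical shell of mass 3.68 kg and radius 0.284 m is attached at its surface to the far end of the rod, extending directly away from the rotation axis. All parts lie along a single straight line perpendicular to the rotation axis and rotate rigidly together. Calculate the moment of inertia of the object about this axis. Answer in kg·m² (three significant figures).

Solid disk: I_cm = (1/2)MR² = (1/2)(5.32)(0.319)² = 0.27068 kg·m²; axis through the centre, so I = 0.27068 kg·m².
Point mass: I_cm = 0; centre at d = 0.319 m, so I = I_cm + Md² gives I = 0 + (2.36)(0.319)² = 0.24016 kg·m².
Thin rod: I_cm = (1/12)ML² = (1/12)(3.02)(0.118)² = 0.0035042 kg·m²; centre at d = 0.319 + 0.059 = 0.378 m, so I = I_cm + Md² gives I = 0.0035042 + (3.02)(0.378)² = 0.43501 kg·m².
Spherical shell: I_cm = (2/3)MR² = (2/3)(3.68)(0.284)² = 0.19788 kg·m²; centre at d = 0.319 + 0.059 + 0.059 + 0.284 = 0.721 m, so I = I_cm + Md² gives I = 0.19788 + (3.68)(0.721)² = 2.1109 kg·m².
Total I = 0.27068 + 0.24016 + 0.43501 + 2.1109 = 3.0567 kg·m².

3.06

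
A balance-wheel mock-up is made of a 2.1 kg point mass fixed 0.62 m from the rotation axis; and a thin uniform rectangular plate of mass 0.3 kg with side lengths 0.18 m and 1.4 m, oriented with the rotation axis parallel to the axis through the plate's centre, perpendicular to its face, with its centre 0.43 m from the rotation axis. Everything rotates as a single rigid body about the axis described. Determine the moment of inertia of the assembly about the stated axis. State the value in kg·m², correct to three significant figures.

0.913

Point mass: I_cm = 0; centre at d = 0.62 m, so the parallel axis theorem gives I = 0 + (2.1)(0.62)² = 0.80724 kg·m².
Rectangular plate: I_cm = (1/12)M(a²+b²) = (1/12)(0.3)[(0.18)² + (1.4)²] = 0.04981 kg·m²; centre at d = 0.43 m, so the parallel axis theorem gives I = 0.04981 + (0.3)(0.43)² = 0.10528 kg·m².
Total I = 0.80724 + 0.10528 = 0.91252 kg·m².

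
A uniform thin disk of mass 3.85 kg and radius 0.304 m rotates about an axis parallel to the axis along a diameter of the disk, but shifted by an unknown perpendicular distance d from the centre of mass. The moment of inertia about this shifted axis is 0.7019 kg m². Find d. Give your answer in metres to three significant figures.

0.399

About the centre-of-mass axis, I_cm = (1/4)MR² = (1/4)(3.85)(0.304)² = 0.08895 kg m².
Parallel axis theorem: I = I_cm + Md², so Md² = 0.7019 − 0.08895 = 0.61295 kg m².
d = √(0.61295 / 3.85) = 0.39901 m.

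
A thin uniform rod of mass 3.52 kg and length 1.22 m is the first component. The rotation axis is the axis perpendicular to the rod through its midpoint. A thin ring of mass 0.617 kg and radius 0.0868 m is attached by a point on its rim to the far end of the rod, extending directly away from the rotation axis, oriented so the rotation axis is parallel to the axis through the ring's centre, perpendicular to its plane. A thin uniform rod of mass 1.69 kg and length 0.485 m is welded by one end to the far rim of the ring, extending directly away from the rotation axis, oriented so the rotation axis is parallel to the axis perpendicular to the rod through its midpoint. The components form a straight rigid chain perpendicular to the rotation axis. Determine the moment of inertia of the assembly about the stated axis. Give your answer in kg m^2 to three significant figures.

Thin rod: I_cm = (1/12)ML² = (1/12)(3.52)(1.22)² = 0.4366 kg m^2; axis through the centre, so I = 0.4366 kg m^2.
Thin ring: I_cm = MR² = (0.617)(0.0868)² = 0.0046486 kg m^2; centre at d = 0.61 + 0.0868 = 0.6968 m, so the parallel axis theorem gives I = 0.0046486 + (0.617)(0.6968)² = 0.30422 kg m^2.
Thin rod: I_cm = (1/12)ML² = (1/12)(1.69)(0.485)² = 0.033128 kg m^2; centre at d = 0.61 + 0.0868 + 0.0868 + 0.2425 = 1.0261 m, so the parallel axis theorem gives I = 0.033128 + (1.69)(1.0261)² = 1.8125 kg m^2.
Total I = 0.4366 + 0.30422 + 1.8125 = 2.5533 kg m^2.

2.55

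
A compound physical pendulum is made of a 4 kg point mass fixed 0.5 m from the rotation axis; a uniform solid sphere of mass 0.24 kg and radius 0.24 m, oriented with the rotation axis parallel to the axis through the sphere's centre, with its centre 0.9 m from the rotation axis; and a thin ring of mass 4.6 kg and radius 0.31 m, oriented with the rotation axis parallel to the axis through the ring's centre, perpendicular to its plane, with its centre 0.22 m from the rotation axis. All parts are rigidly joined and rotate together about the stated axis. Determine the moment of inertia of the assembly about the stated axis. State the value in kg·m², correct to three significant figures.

1.86

Point mass: I_cm = 0; centre at d = 0.5 m, so the parallel axis theorem gives I = 0 + (4)(0.5)² = 1 kg·m².
Solid sphere: I_cm = (2/5)MR² = (2/5)(0.24)(0.24)² = 0.0055296 kg·m²; centre at d = 0.9 m, so the parallel axis theorem gives I = 0.0055296 + (0.24)(0.9)² = 0.19993 kg·m².
Thin ring: I_cm = MR² = (4.6)(0.31)² = 0.44206 kg·m²; centre at d = 0.22 m, so the parallel axis theorem gives I = 0.44206 + (4.6)(0.22)² = 0.6647 kg·m².
Total I = 1 + 0.19993 + 0.6647 = 1.8646 kg·m².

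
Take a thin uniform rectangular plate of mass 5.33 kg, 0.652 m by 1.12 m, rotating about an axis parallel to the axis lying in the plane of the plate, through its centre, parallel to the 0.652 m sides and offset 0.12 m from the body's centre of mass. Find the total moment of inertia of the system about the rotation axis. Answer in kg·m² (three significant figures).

0.634

I_cm = (1/12)Mb² = (1/12)(5.33)(1.12)² = 0.55716 kg·m²; centre at d = 0.12 m, so I = I_cm + Md² gives I = 0.55716 + (5.33)(0.12)² = 0.63391 kg·m².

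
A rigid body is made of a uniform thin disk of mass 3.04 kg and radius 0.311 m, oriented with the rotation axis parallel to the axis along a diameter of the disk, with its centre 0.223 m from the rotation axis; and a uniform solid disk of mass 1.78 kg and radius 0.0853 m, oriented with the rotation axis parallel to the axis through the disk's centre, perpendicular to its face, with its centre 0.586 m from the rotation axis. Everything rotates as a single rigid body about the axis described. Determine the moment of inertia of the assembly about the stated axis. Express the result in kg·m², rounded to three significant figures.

Thin disk: I_cm = (1/4)MR² = (1/4)(3.04)(0.311)² = 0.073508 kg·m²; centre at d = 0.223 m, so I = I_cm + Md² gives I = 0.073508 + (3.04)(0.223)² = 0.22468 kg·m².
Solid disk: I_cm = (1/2)MR² = (1/2)(1.78)(0.0853)² = 0.0064757 kg·m²; centre at d = 0.586 m, so I = I_cm + Md² gives I = 0.0064757 + (1.78)(0.586)² = 0.61772 kg·m².
Total I = 0.22468 + 0.61772 = 0.8424 kg·m².

0.842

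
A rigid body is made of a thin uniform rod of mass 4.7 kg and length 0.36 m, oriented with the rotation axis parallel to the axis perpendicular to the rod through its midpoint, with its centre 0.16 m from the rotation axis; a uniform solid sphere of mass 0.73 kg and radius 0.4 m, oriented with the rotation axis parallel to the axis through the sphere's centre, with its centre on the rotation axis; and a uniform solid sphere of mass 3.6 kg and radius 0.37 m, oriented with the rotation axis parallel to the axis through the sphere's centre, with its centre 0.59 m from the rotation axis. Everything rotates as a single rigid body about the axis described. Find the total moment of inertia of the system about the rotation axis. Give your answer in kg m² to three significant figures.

Thin rod: I_cm = (1/12)ML² = (1/12)(4.7)(0.36)² = 0.05076 kg m²; centre at d = 0.16 m, so I = I_cm + Md² gives I = 0.05076 + (4.7)(0.16)² = 0.17108 kg m².
Solid sphere: I_cm = (2/5)MR² = (2/5)(0.73)(0.4)² = 0.04672 kg m²; axis through the centre, so I = 0.04672 kg m².
Solid sphere: I_cm = (2/5)MR² = (2/5)(3.6)(0.37)² = 0.19714 kg m²; centre at d = 0.59 m, so I = I_cm + Md² gives I = 0.19714 + (3.6)(0.59)² = 1.4503 kg m².
Total I = 0.17108 + 0.04672 + 1.4503 = 1.6681 kg m².

1.67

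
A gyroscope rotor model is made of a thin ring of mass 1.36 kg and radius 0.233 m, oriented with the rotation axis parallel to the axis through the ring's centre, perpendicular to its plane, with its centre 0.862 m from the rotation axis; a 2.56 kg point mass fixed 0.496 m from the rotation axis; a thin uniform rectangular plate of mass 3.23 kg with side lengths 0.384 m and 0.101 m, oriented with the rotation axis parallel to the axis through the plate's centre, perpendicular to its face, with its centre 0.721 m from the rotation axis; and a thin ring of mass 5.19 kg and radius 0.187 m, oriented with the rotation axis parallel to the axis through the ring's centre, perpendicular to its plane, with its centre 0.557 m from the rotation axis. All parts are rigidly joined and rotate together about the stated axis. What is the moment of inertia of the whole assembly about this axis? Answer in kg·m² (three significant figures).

5.23

Thin ring: I_cm = MR² = (1.36)(0.233)² = 0.073833 kg·m²; centre at d = 0.862 m, so the parallel axis theorem gives I = 0.073833 + (1.36)(0.862)² = 1.0844 kg·m².
Point mass: I_cm = 0; centre at d = 0.496 m, so the parallel axis theorem gives I = 0 + (2.56)(0.496)² = 0.6298 kg·m².
Rectangular plate: I_cm = (1/12)M(a²+b²) = (1/12)(3.23)[(0.384)² + (0.101)²] = 0.042436 kg·m²; centre at d = 0.721 m, so the parallel axis theorem gives I = 0.042436 + (3.23)(0.721)² = 1.7215 kg·m².
Thin ring: I_cm = MR² = (5.19)(0.187)² = 0.18149 kg·m²; centre at d = 0.557 m, so the parallel axis theorem gives I = 0.18149 + (5.19)(0.557)² = 1.7917 kg·m².
Total I = 1.0844 + 0.6298 + 1.7215 + 1.7917 = 5.2274 kg·m².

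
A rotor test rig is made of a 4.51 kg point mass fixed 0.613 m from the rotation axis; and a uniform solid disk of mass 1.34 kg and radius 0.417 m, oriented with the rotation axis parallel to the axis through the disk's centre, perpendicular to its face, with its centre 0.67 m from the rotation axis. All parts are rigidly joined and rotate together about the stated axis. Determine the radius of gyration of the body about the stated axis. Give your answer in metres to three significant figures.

Point mass: I_cm = 0; centre at d = 0.613 m, so the parallel axis theorem gives I = 0 + (4.51)(0.613)² = 1.6947 kg m^2.
Solid disk: I_cm = (1/2)MR² = (1/2)(1.34)(0.417)² = 0.11651 kg m^2; centre at d = 0.67 m, so the parallel axis theorem gives I = 0.11651 + (1.34)(0.67)² = 0.71803 kg m^2.
Total I = 2.4127 kg m^2; total mass M = 5.85 kg.
k = √(I/M) = √(2.4127/5.85) = 0.64221 m.

0.642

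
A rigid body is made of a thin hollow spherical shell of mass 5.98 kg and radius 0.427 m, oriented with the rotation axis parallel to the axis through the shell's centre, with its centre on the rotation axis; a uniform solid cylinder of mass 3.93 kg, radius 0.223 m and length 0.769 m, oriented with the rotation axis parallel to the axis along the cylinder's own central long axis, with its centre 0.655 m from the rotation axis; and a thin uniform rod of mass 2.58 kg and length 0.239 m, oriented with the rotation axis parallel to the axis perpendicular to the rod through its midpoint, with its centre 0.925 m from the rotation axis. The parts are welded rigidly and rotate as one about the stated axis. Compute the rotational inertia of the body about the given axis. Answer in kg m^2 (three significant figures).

4.73

Spherical shell: I_cm = (2/3)MR² = (2/3)(5.98)(0.427)² = 0.72688 kg m^2; axis through the centre, so I = 0.72688 kg m^2.
Solid cylinder: I_cm = (1/2)MR² = (1/2)(3.93)(0.223)² = 0.097717 kg m^2; centre at d = 0.655 m, so the parallel axis theorem gives I = 0.097717 + (3.93)(0.655)² = 1.7838 kg m^2.
Thin rod: I_cm = (1/12)ML² = (1/12)(2.58)(0.239)² = 0.012281 kg m^2; centre at d = 0.925 m, so the parallel axis theorem gives I = 0.012281 + (2.58)(0.925)² = 2.2198 kg m^2.
Total I = 0.72688 + 1.7838 + 2.2198 = 4.7305 kg m^2.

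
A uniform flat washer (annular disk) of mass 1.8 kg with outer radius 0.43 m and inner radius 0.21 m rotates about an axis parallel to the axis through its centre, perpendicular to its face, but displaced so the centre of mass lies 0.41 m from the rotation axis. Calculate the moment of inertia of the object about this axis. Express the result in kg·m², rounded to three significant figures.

I_cm = (1/2)M(R²+r²) = (1/2)(1.8)[(0.43)² + (0.21)²] = 0.2061 kg·m²; centre at d = 0.41 m, so the parallel axis theorem gives I = 0.2061 + (1.8)(0.41)² = 0.50868 kg·m².

0.509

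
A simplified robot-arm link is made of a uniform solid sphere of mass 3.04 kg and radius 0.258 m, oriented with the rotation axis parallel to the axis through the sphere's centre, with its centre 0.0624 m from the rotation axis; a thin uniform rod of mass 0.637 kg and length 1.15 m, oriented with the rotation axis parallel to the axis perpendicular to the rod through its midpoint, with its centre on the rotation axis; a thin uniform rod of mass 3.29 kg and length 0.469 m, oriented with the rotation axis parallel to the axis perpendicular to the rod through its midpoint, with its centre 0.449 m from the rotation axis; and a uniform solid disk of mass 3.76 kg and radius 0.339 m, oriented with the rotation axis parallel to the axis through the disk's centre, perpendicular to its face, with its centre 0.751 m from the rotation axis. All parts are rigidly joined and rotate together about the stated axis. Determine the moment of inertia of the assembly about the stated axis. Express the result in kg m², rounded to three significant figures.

3.22

Solid sphere: I_cm = (2/5)MR² = (2/5)(3.04)(0.258)² = 0.080942 kg m²; centre at d = 0.0624 m, so the parallel axis theorem gives I = 0.080942 + (3.04)(0.0624)² = 0.092779 kg m².
Thin rod: I_cm = (1/12)ML² = (1/12)(0.637)(1.15)² = 0.070203 kg m²; axis through the centre, so I = 0.070203 kg m².
Thin rod: I_cm = (1/12)ML² = (1/12)(3.29)(0.469)² = 0.060306 kg m²; centre at d = 0.449 m, so the parallel axis theorem gives I = 0.060306 + (3.29)(0.449)² = 0.72357 kg m².
Solid disk: I_cm = (1/2)MR² = (1/2)(3.76)(0.339)² = 0.21605 kg m²; centre at d = 0.751 m, so the parallel axis theorem gives I = 0.21605 + (3.76)(0.751)² = 2.3367 kg m².
Total I = 0.092779 + 0.070203 + 0.72357 + 2.3367 = 3.2233 kg m².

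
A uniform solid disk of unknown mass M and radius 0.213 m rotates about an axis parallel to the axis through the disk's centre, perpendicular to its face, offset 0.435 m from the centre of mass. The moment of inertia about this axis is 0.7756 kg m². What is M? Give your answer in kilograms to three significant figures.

3.66

I = I_cm + Md² = (1/2)MR² + Md² = M·[0.5·(0.213)² + (0.435)²] = M·0.21191.
So M = 0.7756 / 0.21191 = 3.6601 kg.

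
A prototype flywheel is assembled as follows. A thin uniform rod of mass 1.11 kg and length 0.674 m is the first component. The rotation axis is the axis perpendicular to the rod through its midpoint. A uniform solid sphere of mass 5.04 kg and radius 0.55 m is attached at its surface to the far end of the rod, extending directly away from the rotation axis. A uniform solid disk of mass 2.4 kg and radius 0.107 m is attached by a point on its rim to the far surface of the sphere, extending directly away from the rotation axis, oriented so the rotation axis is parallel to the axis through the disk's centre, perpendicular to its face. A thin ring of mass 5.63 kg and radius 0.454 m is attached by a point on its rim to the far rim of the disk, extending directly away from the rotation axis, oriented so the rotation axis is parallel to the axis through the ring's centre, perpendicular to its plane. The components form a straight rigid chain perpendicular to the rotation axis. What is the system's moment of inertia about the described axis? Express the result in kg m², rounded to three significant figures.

Thin rod: I_cm = (1/12)ML² = (1/12)(1.11)(0.674)² = 0.042021 kg m²; axis through the centre, so I = 0.042021 kg m².
Solid sphere: I_cm = (2/5)MR² = (2/5)(5.04)(0.55)² = 0.60984 kg m²; centre at d = 0.337 + 0.55 = 0.887 m, so I = I_cm + Md² gives I = 0.60984 + (5.04)(0.887)² = 4.5752 kg m².
Solid disk: I_cm = (1/2)MR² = (1/2)(2.4)(0.107)² = 0.013739 kg m²; centre at d = 0.337 + 0.55 + 0.55 + 0.107 = 1.544 m, so I = I_cm + Md² gives I = 0.013739 + (2.4)(1.544)² = 5.7352 kg m².
Thin ring: I_cm = MR² = (5.63)(0.454)² = 1.1604 kg m²; centre at d = 0.337 + 0.55 + 0.55 + 0.107 + 0.107 + 0.454 = 2.105 m, so I = I_cm + Md² gives I = 1.1604 + (5.63)(2.105)² = 26.107 kg m².
Total I = 0.042021 + 4.5752 + 5.7352 + 26.107 = 36.459 kg m².

36.5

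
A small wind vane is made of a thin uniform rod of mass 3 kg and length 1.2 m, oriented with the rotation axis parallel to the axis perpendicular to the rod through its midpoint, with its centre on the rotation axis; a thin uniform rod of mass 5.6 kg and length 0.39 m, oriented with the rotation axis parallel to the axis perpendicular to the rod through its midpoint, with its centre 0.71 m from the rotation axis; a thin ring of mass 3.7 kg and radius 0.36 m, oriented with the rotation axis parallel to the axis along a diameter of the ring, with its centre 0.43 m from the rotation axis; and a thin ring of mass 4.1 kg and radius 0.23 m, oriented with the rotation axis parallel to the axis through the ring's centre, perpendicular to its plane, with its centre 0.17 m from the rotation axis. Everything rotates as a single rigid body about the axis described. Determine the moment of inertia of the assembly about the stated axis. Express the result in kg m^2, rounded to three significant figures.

4.51

Thin rod: I_cm = (1/12)ML² = (1/12)(3)(1.2)² = 0.36 kg m^2; axis through the centre, so I = 0.36 kg m^2.
Thin rod: I_cm = (1/12)ML² = (1/12)(5.6)(0.39)² = 0.07098 kg m^2; centre at d = 0.71 m, so the parallel axis theorem gives I = 0.07098 + (5.6)(0.71)² = 2.8939 kg m^2.
Thin ring: I_cm = (1/2)MR² = (1/2)(3.7)(0.36)² = 0.23976 kg m^2; centre at d = 0.43 m, so the parallel axis theorem gives I = 0.23976 + (3.7)(0.43)² = 0.92389 kg m^2.
Thin ring: I_cm = MR² = (4.1)(0.23)² = 0.21689 kg m^2; centre at d = 0.17 m, so the parallel axis theorem gives I = 0.21689 + (4.1)(0.17)² = 0.33538 kg m^2.
Total I = 0.36 + 2.8939 + 0.92389 + 0.33538 = 4.5132 kg m^2.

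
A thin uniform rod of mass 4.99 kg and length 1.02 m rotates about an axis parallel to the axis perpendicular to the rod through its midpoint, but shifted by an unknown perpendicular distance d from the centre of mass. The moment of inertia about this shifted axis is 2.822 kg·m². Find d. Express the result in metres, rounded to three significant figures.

0.692

About the centre-of-mass axis, I_cm = (1/12)ML² = (1/12)(4.99)(1.02)² = 0.43263 kg·m².
Parallel axis theorem: I = I_cm + Md², so Md² = 2.822 − 0.43263 = 2.3894 kg·m².
d = √(2.3894 / 4.99) = 0.69198 m.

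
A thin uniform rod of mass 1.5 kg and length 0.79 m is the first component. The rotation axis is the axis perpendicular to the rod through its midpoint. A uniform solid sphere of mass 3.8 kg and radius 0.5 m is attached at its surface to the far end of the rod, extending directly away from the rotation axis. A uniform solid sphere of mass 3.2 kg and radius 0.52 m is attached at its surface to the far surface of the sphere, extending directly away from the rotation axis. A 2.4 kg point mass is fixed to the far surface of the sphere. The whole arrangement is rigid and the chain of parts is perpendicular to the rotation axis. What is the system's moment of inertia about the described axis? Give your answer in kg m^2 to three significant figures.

29.8

Thin rod: I_cm = (1/12)ML² = (1/12)(1.5)(0.79)² = 0.078013 kg m^2; axis through the centre, so I = 0.078013 kg m^2.
Solid sphere: I_cm = (2/5)MR² = (2/5)(3.8)(0.5)² = 0.38 kg m^2; centre at d = 0.395 + 0.5 = 0.895 m, so I = I_cm + Md² gives I = 0.38 + (3.8)(0.895)² = 3.4239 kg m^2.
Solid sphere: I_cm = (2/5)MR² = (2/5)(3.2)(0.52)² = 0.34611 kg m^2; centre at d = 0.395 + 0.5 + 0.5 + 0.52 = 1.915 m, so I = I_cm + Md² gives I = 0.34611 + (3.2)(1.915)² = 12.081 kg m^2.
Point mass: I_cm = 0; centre at d = 0.395 + 0.5 + 0.5 + 0.52 + 0.52 = 2.435 m, so I = I_cm + Md² gives I = 0 + (2.4)(2.435)² = 14.23 kg m^2.
Total I = 0.078013 + 3.4239 + 12.081 + 14.23 = 29.813 kg m^2.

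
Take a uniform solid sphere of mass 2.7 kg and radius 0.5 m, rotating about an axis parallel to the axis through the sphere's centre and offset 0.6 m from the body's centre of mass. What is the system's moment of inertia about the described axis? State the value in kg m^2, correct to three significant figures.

I_cm = (2/5)MR² = (2/5)(2.7)(0.5)² = 0.27 kg m^2; centre at d = 0.6 m, so I = I_cm + Md² gives I = 0.27 + (2.7)(0.6)² = 1.242 kg m^2.

1.24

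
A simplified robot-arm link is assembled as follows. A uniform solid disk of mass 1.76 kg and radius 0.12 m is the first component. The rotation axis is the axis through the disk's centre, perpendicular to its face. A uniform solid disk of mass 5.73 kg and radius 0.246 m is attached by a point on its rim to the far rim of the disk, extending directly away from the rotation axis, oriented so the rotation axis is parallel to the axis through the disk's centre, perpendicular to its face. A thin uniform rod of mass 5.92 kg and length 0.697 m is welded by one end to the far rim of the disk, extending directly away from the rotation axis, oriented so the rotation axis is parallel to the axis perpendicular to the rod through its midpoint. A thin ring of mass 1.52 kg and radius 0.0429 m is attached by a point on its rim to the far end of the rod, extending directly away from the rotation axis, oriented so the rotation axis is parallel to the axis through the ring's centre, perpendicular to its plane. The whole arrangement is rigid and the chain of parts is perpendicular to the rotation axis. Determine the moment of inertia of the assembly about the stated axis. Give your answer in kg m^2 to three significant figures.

9.44

Solid disk: I_cm = (1/2)MR² = (1/2)(1.76)(0.12)² = 0.012672 kg m^2; axis through the centre, so I = 0.012672 kg m^2.
Solid disk: I_cm = (1/2)MR² = (1/2)(5.73)(0.246)² = 0.17338 kg m^2; centre at d = 0.12 + 0.246 = 0.366 m, so I = I_cm + Md² gives I = 0.17338 + (5.73)(0.366)² = 0.94095 kg m^2.
Thin rod: I_cm = (1/12)ML² = (1/12)(5.92)(0.697)² = 0.23967 kg m^2; centre at d = 0.12 + 0.246 + 0.246 + 0.3485 = 0.9605 m, so I = I_cm + Md² gives I = 0.23967 + (5.92)(0.9605)² = 5.7012 kg m^2.
Thin ring: I_cm = MR² = (1.52)(0.0429)² = 0.0027974 kg m^2; centre at d = 0.12 + 0.246 + 0.246 + 0.3485 + 0.3485 + 0.0429 = 1.3519 m, so I = I_cm + Md² gives I = 0.0027974 + (1.52)(1.3519)² = 2.7808 kg m^2.
Total I = 0.012672 + 0.94095 + 5.7012 + 2.7808 = 9.4356 kg m^2.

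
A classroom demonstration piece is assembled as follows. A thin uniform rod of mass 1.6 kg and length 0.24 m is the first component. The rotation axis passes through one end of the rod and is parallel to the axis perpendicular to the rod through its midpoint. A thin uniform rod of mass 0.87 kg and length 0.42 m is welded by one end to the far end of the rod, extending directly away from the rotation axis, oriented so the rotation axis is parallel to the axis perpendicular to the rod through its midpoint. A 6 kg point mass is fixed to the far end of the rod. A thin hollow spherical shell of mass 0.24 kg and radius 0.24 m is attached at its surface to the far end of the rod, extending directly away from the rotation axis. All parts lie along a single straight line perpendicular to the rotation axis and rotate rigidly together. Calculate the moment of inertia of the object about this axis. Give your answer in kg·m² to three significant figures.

3.04

Thin rod: I_cm = (1/12)ML² = (1/12)(1.6)(0.24)² = 0.00768 kg·m²; centre at d = 0.12 m, so the parallel axis theorem gives I = 0.00768 + (1.6)(0.12)² = 0.03072 kg·m².
Thin rod: I_cm = (1/12)ML² = (1/12)(0.87)(0.42)² = 0.012789 kg·m²; centre at d = 0.12 + 0.12 + 0.21 = 0.45 m, so the parallel axis theorem gives I = 0.012789 + (0.87)(0.45)² = 0.18896 kg·m².
Point mass: I_cm = 0; centre at d = 0.12 + 0.12 + 0.21 + 0.21 = 0.66 m, so the parallel axis theorem gives I = 0 + (6)(0.66)² = 2.6136 kg·m².
Spherical shell: I_cm = (2/3)MR² = (2/3)(0.24)(0.24)² = 0.009216 kg·m²; centre at d = 0.12 + 0.12 + 0.21 + 0.21 + 0.24 = 0.9 m, so the parallel axis theorem gives I = 0.009216 + (0.24)(0.9)² = 0.20362 kg·m².
Total I = 0.03072 + 0.18896 + 2.6136 + 0.20362 = 3.0369 kg·m².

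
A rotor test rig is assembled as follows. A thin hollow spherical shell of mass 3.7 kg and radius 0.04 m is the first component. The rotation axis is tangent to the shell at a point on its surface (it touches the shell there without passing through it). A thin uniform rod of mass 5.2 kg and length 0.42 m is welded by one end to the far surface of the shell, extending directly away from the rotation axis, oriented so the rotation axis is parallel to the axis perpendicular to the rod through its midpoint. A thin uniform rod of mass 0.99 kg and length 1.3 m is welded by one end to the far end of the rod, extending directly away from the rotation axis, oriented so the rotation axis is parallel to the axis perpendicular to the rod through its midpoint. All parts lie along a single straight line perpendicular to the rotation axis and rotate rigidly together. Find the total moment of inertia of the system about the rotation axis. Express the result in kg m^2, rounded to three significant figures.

1.97

Spherical shell: I_cm = (2/3)MR² = (2/3)(3.7)(0.04)² = 0.0039467 kg m^2; centre at d = 0.04 m, so the parallel axis theorem gives I = 0.0039467 + (3.7)(0.04)² = 0.0098667 kg m^2.
Thin rod: I_cm = (1/12)ML² = (1/12)(5.2)(0.42)² = 0.07644 kg m^2; centre at d = 0.04 + 0.04 + 0.21 = 0.29 m, so the parallel axis theorem gives I = 0.07644 + (5.2)(0.29)² = 0.51376 kg m^2.
Thin rod: I_cm = (1/12)ML² = (1/12)(0.99)(1.3)² = 0.13942 kg m^2; centre at d = 0.04 + 0.04 + 0.21 + 0.21 + 0.65 = 1.15 m, so the parallel axis theorem gives I = 0.13942 + (0.99)(1.15)² = 1.4487 kg m^2.
Total I = 0.0098667 + 0.51376 + 1.4487 = 1.9723 kg m^2.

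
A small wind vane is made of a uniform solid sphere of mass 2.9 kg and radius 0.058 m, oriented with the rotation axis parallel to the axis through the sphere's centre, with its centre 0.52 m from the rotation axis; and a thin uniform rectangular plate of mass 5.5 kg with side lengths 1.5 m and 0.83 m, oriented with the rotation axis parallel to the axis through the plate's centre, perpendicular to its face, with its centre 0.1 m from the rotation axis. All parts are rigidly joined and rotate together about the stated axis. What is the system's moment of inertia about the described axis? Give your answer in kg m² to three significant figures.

2.19

Solid sphere: I_cm = (2/5)MR² = (2/5)(2.9)(0.058)² = 0.0039022 kg m²; centre at d = 0.52 m, so I = I_cm + Md² gives I = 0.0039022 + (2.9)(0.52)² = 0.78806 kg m².
Rectangular plate: I_cm = (1/12)M(a²+b²) = (1/12)(5.5)[(1.5)² + (0.83)²] = 1.347 kg m²; centre at d = 0.1 m, so I = I_cm + Md² gives I = 1.347 + (5.5)(0.1)² = 1.402 kg m².
Total I = 0.78806 + 1.402 = 2.1901 kg m².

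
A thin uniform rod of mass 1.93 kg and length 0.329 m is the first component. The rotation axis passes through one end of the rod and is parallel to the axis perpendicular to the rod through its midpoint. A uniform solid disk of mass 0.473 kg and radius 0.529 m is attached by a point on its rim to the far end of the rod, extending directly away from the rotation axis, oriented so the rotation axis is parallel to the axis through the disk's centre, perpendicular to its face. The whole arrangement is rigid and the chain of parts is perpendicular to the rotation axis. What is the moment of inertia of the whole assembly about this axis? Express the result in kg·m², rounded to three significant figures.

Thin rod: I_cm = (1/12)ML² = (1/12)(1.93)(0.329)² = 0.017409 kg·m²; centre at d = 0.1645 m, so I = I_cm + Md² gives I = 0.017409 + (1.93)(0.1645)² = 0.069635 kg·m².
Solid disk: I_cm = (1/2)MR² = (1/2)(0.473)(0.529)² = 0.066182 kg·m²; centre at d = 0.1645 + 0.1645 + 0.529 = 0.858 m, so I = I_cm + Md² gives I = 0.066182 + (0.473)(0.858)² = 0.41439 kg·m².
Total I = 0.069635 + 0.41439 = 0.48402 kg·m².

0.484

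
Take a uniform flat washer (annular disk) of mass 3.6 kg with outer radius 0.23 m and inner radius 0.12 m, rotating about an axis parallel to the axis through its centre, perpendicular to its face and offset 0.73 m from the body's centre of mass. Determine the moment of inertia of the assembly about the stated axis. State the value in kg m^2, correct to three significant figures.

I_cm = (1/2)M(R²+r²) = (1/2)(3.6)[(0.23)² + (0.12)²] = 0.12114 kg m^2; centre at d = 0.73 m, so I = I_cm + Md² gives I = 0.12114 + (3.6)(0.73)² = 2.0396 kg m^2.

2.04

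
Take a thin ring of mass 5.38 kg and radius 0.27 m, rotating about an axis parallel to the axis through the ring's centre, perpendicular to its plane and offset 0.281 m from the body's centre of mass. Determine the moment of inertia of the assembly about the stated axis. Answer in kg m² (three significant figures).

0.817

I_cm = MR² = (5.38)(0.27)² = 0.3922 kg m²; centre at d = 0.281 m, so I = I_cm + Md² gives I = 0.3922 + (5.38)(0.281)² = 0.81701 kg m².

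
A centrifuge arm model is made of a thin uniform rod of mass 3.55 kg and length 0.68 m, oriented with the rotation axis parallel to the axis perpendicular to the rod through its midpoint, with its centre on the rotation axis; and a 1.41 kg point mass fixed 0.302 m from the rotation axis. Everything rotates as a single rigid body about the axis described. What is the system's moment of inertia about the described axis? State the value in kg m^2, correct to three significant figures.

Thin rod: I_cm = (1/12)ML² = (1/12)(3.55)(0.68)² = 0.13679 kg m^2; axis through the centre, so I = 0.13679 kg m^2.
Point mass: I_cm = 0; centre at d = 0.302 m, so the parallel axis theorem gives I = 0 + (1.41)(0.302)² = 0.1286 kg m^2.
Total I = 0.13679 + 0.1286 = 0.26539 kg m^2.

0.265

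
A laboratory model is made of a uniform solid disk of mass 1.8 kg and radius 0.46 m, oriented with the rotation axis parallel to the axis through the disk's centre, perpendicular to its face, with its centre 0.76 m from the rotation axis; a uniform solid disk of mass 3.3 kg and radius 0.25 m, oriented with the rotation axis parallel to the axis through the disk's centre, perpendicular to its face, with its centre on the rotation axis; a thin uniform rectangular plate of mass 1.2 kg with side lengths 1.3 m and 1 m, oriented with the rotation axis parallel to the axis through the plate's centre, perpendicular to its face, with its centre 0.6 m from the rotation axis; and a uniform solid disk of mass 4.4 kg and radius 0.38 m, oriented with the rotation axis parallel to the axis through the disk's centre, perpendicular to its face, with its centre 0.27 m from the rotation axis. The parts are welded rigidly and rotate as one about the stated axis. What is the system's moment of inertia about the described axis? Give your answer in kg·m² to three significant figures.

2.67

Solid disk: I_cm = (1/2)MR² = (1/2)(1.8)(0.46)² = 0.19044 kg·m²; centre at d = 0.76 m, so the parallel axis theorem gives I = 0.19044 + (1.8)(0.76)² = 1.2301 kg·m².
Solid disk: I_cm = (1/2)MR² = (1/2)(3.3)(0.25)² = 0.10312 kg·m²; axis through the centre, so I = 0.10312 kg·m².
Rectangular plate: I_cm = (1/12)M(a²+b²) = (1/12)(1.2)[(1.3)² + (1)²] = 0.269 kg·m²; centre at d = 0.6 m, so the parallel axis theorem gives I = 0.269 + (1.2)(0.6)² = 0.701 kg·m².
Solid disk: I_cm = (1/2)MR² = (1/2)(4.4)(0.38)² = 0.31768 kg·m²; centre at d = 0.27 m, so the parallel axis theorem gives I = 0.31768 + (4.4)(0.27)² = 0.63844 kg·m².
Total I = 1.2301 + 0.10312 + 0.701 + 0.63844 = 2.6727 kg·m².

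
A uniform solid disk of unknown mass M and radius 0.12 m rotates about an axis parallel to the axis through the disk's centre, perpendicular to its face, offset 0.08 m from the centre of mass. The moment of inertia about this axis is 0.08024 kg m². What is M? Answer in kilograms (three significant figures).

I = I_cm + Md² = (1/2)MR² + Md² = M·[0.5·(0.12)² + (0.08)²] = M·0.0136.
So M = 0.08024 / 0.0136 = 5.9 kg.

5.90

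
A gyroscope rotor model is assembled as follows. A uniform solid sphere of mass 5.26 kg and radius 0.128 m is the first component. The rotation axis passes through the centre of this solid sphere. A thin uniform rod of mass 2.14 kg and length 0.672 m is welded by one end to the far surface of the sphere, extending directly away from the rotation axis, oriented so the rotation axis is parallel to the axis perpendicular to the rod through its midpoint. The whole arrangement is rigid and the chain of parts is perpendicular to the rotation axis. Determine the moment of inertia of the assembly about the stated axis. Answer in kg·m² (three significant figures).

Solid sphere: I_cm = (2/5)MR² = (2/5)(5.26)(0.128)² = 0.034472 kg·m²; axis through the centre, so I = 0.034472 kg·m².
Thin rod: I_cm = (1/12)ML² = (1/12)(2.14)(0.672)² = 0.080532 kg·m²; centre at d = 0.128 + 0.336 = 0.464 m, so I = I_cm + Md² gives I = 0.080532 + (2.14)(0.464)² = 0.54127 kg·m².
Total I = 0.034472 + 0.54127 = 0.57574 kg·m².

0.576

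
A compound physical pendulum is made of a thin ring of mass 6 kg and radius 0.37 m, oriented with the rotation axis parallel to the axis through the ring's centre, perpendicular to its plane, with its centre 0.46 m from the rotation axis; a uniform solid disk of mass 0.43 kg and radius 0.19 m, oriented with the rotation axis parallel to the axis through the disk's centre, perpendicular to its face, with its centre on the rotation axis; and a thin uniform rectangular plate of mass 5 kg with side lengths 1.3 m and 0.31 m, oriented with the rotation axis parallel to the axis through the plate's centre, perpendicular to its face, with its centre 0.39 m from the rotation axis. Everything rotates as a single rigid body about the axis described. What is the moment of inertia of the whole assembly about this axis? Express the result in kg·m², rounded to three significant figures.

3.60

Thin ring: I_cm = MR² = (6)(0.37)² = 0.8214 kg·m²; centre at d = 0.46 m, so the parallel axis theorem gives I = 0.8214 + (6)(0.46)² = 2.091 kg·m².
Solid disk: I_cm = (1/2)MR² = (1/2)(0.43)(0.19)² = 0.0077615 kg·m²; axis through the centre, so I = 0.0077615 kg·m².
Rectangular plate: I_cm = (1/12)M(a²+b²) = (1/12)(5)[(1.3)² + (0.31)²] = 0.74421 kg·m²; centre at d = 0.39 m, so the parallel axis theorem gives I = 0.74421 + (5)(0.39)² = 1.5047 kg·m².
Total I = 2.091 + 0.0077615 + 1.5047 = 3.6035 kg·m².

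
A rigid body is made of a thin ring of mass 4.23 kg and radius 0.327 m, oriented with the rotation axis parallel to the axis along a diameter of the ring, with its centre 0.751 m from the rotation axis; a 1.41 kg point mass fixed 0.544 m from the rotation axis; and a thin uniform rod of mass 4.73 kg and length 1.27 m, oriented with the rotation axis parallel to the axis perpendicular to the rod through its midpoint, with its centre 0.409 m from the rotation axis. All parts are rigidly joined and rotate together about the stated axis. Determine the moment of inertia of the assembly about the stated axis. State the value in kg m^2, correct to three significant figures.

Thin ring: I_cm = (1/2)MR² = (1/2)(4.23)(0.327)² = 0.22615 kg m^2; centre at d = 0.751 m, so the parallel axis theorem gives I = 0.22615 + (4.23)(0.751)² = 2.6119 kg m^2.
Point mass: I_cm = 0; centre at d = 0.544 m, so the parallel axis theorem gives I = 0 + (1.41)(0.544)² = 0.41727 kg m^2.
Thin rod: I_cm = (1/12)ML² = (1/12)(4.73)(1.27)² = 0.63575 kg m^2; centre at d = 0.409 m, so the parallel axis theorem gives I = 0.63575 + (4.73)(0.409)² = 1.427 kg m^2.
Total I = 2.6119 + 0.41727 + 1.427 = 4.4561 kg m^2.

4.46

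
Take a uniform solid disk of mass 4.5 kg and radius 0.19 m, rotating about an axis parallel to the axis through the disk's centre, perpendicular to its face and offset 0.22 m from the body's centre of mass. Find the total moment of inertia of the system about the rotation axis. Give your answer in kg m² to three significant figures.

I_cm = (1/2)MR² = (1/2)(4.5)(0.19)² = 0.081225 kg m²; centre at d = 0.22 m, so the parallel axis theorem gives I = 0.081225 + (4.5)(0.22)² = 0.29902 kg m².

0.299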